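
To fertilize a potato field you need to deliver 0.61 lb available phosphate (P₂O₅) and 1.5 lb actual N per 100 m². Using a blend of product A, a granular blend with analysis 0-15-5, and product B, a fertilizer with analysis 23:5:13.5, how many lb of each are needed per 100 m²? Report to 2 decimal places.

1.89 lb product A, 6.52 lb product B

Let a = lb of product A, b = lb of product B (per 100 m²).
P₂O₅: 0.15·a + 0.05·b = 0.61
N: 0·a + 0.23·b = 1.5
Solving simultaneously: a = 1.89275, b = 6.52174.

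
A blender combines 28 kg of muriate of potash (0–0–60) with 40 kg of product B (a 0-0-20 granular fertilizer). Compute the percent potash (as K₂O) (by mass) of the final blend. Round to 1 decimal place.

Total mass = 28 + 40 = 68 kg.
K₂O mass = 60%×28 + 20%×40 = 24.8 kg.
% K₂O = 24.8 / 68 = 36.4706%.

36.5% K₂O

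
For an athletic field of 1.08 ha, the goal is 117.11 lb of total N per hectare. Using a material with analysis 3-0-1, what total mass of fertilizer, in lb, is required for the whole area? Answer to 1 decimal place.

Product per hectare = 117.11 / 3% = 3903.67 lb.
Total product = 3903.67 × 1.08 = 4215.96 lb.

4216.0 lb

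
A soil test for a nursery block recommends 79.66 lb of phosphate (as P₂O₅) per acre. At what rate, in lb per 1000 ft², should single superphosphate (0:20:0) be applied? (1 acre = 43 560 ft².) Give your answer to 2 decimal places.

9.14 lb of product per thousand sq ft

Product per acre = 79.66 / 20% = 398.3 lb.
Convert to per 1000 ft²: 398.3 × 0.0229568 = 9.14371 lb.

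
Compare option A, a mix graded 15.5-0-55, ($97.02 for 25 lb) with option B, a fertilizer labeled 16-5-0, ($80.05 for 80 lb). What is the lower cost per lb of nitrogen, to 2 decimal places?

option A: N per bag = 25 × 15.5% = 3.875 lb; cost = 97.02 / 3.875 = $25.0374/lb N.
option B: N per bag = 80 × 16% = 12.8 lb; cost = 80.05 / 12.8 = $6.2539/lb N.
option B is cheaper.

$6.25 per lb N (option B)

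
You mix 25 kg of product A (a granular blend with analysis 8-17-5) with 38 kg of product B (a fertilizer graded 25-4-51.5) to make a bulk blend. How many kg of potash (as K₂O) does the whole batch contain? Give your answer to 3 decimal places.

20.820 kg K₂O

K₂O mass = 5%×25 + 51.5%×38 = 20.82 kg.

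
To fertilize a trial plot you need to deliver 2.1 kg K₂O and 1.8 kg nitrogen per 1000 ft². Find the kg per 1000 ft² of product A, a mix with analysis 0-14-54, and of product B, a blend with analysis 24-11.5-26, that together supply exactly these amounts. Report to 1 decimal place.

With a, b = kg per 1000 ft² of product A and product B:
K₂O: 0.54·a + 0.26·b = 2.1
N: 0·a + 0.24·b = 1.8
Solving simultaneously: a = 0.277778, b = 7.5.

0.3 kg product A, 7.5 kg product B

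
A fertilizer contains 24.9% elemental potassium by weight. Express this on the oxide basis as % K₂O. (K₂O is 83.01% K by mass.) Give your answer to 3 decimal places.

29.996% K₂O

%K₂O = 24.9 / 0.8301 = 29.9964%.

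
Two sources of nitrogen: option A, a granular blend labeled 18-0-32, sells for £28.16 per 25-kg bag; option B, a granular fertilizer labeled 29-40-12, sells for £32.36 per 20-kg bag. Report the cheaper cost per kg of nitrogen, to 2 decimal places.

option A: N per bag = 25 × 18% = 4.5 kg; cost = 28.16 / 4.5 = £6.2578/kg N.
option B: N per bag = 20 × 29% = 5.8 kg; cost = 32.36 / 5.8 = £5.5793/kg N.
option B is cheaper.

£5.58 per kg N (option B)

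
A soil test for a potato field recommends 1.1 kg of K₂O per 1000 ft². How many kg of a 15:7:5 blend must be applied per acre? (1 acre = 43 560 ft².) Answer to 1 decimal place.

958.3 kg of product per acre

Product per 1000 ft² = 1.1 / 5% = 22 kg.
Convert to per acre: 22 × 43.56 = 958.32 kg.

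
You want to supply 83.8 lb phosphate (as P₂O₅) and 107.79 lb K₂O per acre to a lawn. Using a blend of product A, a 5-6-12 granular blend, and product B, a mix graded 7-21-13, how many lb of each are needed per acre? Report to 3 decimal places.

674.822 lb product A, 206.241 lb product B

Let a = lb of product A, b = lb of product B (per acre).
P₂O₅: 0.06·a + 0.21·b = 83.8
K₂O: 0.12·a + 0.13·b = 107.79
Solving simultaneously: a = 674.8218, b = 206.2414.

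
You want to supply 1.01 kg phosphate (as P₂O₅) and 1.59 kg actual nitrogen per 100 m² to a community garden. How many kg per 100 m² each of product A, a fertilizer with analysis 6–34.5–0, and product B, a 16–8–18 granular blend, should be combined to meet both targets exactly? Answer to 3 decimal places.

0.683 kg product A, 9.682 kg product B

Per-100 m² balance (a = product A, b = product B):
P₂O₅: 0.345·a + 0.08·b = 1.01
N: 0.06·a + 0.16·b = 1.59
Solving simultaneously: a = 0.68254, b = 9.68155.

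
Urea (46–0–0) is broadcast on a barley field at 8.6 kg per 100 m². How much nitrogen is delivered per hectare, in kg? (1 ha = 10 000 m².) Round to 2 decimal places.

nitrogen per 100 m² = 8.6 × 46% = 3.956 kg.
Convert to per hectare: 3.956 × 100 = 395.6 kg.

395.60 kg N per hectare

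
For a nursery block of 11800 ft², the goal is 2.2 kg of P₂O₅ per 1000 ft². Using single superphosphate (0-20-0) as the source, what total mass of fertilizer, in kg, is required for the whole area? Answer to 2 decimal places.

Product per 1000 ft² = 2.2 / 20% = 11 kg.
Total product = 11 × 11800 / 1000 = 129.8 kg.

129.80 kg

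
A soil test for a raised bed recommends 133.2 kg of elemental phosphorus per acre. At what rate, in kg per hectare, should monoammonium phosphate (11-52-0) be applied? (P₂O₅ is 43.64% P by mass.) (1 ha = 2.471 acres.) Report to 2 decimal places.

As P₂O₅: 133.2 / 0.4364 = 305.225 kg per acre.
Product per acre = 305.225 / 52% = 586.97 kg.
Convert to per hectare: 586.97 × 2.471 = 1450.404 kg.

1450.40 kg of product per hectare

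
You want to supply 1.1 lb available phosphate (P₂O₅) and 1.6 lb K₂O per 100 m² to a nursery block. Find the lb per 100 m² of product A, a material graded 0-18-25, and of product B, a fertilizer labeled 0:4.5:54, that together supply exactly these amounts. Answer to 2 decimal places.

Per-100 m² balance (a = product A, b = product B):
P₂O₅: 0.18·a + 0.045·b = 1.1
K₂O: 0.25·a + 0.54·b = 1.6
Solving simultaneously: a = 6.0733, b = 0.151251.

6.07 lb product A, 0.15 lb product B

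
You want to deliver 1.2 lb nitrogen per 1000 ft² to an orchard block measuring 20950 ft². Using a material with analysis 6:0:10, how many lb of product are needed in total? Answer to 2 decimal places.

419.00 lb

Product per 1000 ft² = 1.2 / 6% = 20 lb.
Total product = 20 × 20950 / 1000 = 419 lb.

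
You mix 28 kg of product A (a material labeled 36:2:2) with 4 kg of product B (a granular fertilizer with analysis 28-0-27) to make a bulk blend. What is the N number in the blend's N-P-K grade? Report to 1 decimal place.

Total mass = 28 + 4 = 32 kg.
N mass = 36%×28 + 28%×4 = 11.2 kg.
% N = 11.2 / 32 = 35%.

35.0% N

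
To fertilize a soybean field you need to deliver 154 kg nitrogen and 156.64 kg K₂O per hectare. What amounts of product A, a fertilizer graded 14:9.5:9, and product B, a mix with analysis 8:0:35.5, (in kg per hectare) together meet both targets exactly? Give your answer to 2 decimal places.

Per-hectare balance (a = product A, b = product B):
N: 0.14·a + 0.08·b = 154
K₂O: 0.09·a + 0.355·b = 156.64
Eliminate a: (row1) − 0.14/0.09·(row2) → -0.472222·b = -89.6622, so b = 189.873.
Back-substitute: a = (154 − 0.08·189.873) / 0.14 = 991.501.

991.50 kg product A, 189.87 kg product B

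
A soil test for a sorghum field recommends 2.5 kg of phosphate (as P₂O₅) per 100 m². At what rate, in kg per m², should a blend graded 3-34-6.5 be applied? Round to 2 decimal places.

Product per 100 m² = 2.5 / 34% = 7.35294 kg.
Convert to per m²: 7.35294 × 0.01 = 0.0735294 kg.

0.07 kg of product per sq m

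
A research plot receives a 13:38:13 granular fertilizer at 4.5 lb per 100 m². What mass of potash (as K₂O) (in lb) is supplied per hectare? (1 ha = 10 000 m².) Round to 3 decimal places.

K₂O per 100 m² = 4.5 × 13% = 0.585 lb.
Convert to per hectare: 0.585 × 100 = 58.5 lb.

58.500 lb K₂O per hectare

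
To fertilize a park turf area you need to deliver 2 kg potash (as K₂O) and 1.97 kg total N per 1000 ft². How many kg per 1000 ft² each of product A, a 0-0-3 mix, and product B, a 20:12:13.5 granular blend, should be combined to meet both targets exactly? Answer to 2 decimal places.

Per-1000 ft² balance (a = product A, b = product B):
K₂O: 0.03·a + 0.135·b = 2
N: 0·a + 0.2·b = 1.97
Solving simultaneously: a = 22.3417, b = 9.85.

22.34 kg product A, 9.85 kg product B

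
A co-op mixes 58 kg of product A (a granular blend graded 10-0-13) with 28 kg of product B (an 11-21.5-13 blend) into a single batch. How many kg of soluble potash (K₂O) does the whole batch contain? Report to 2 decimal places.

K₂O mass = 13%×58 + 13%×28 = 11.18 kg.

11.18 kg K₂O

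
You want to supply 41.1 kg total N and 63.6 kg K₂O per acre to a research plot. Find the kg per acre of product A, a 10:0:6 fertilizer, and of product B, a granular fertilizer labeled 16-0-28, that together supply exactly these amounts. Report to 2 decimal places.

72.39 kg product A, 211.63 kg product B

Let a = kg of product A, b = kg of product B (per acre).
N: 0.1·a + 0.16·b = 41.1
K₂O: 0.06·a + 0.28·b = 63.6
Eliminate b: (row1) − 0.16/0.28·(row2) → 0.0657143·a = 4.75714, so a = 72.3913.
Then b = (63.6 − 0.06·72.3913) / 0.28 = 211.6304.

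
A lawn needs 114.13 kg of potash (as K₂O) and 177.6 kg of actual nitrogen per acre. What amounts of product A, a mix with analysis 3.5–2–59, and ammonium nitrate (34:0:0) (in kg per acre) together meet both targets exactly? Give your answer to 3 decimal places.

193.441 kg product A, 502.440 kg ammonium nitrate

Let a = kg of product A, b = kg of ammonium nitrate (per acre).
K₂O: 0.59·a + 0·b = 114.13
N: 0.035·a + 0.34·b = 177.6
Solving simultaneously: a = 193.4407, b = 502.4399.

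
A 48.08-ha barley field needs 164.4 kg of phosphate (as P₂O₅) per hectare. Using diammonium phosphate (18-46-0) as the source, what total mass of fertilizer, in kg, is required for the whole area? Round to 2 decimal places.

17183.37 kg

Product per hectare = 164.4 / 46% = 357.391 kg.
Total product = 357.391 × 48.08 = 17183.374 kg.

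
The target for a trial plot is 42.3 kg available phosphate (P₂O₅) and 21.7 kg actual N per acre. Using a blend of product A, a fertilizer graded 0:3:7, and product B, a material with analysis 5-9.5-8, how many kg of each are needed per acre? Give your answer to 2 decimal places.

35.67 kg product A, 434.00 kg product B

With a, b = kg per acre of product A and product B:
P₂O₅: 0.03·a + 0.095·b = 42.3
N: 0·a + 0.05·b = 21.7
Solving simultaneously: a = 35.6667, b = 434.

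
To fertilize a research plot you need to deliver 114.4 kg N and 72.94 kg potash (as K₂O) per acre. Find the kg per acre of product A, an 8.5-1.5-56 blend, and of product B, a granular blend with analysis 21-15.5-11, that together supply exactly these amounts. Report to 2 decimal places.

25.25 kg product A, 534.54 kg product B

With a, b = kg per acre of product A and product B:
N: 0.085·a + 0.21·b = 114.4
K₂O: 0.56·a + 0.11·b = 72.94
Eliminate a: (row1) − 0.085/0.56·(row2) → 0.193304·b = 103.329, so b = 534.541.
Back-substitute: a = (114.4 − 0.21·534.541) / 0.085 = 25.2508.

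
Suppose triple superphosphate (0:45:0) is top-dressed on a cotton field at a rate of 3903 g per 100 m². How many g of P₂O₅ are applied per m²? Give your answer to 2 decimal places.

17.56 g P₂O₅ per sq m

P₂O₅ per 100 m² = 3903 × 45% = 1756.35 g.
Convert to per m²: 1756.35 × 0.01 = 17.5635 g.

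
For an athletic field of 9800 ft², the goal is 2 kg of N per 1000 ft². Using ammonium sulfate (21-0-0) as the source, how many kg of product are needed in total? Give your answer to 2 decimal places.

Product per 1000 ft² = 2 / 21% = 9.52381 kg.
Total product = 9.52381 × 9800 / 1000 = 93.3333 kg.

93.33 kg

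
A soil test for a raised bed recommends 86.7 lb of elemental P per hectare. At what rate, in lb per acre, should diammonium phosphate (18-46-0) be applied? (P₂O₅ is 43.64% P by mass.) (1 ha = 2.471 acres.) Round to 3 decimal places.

As P₂O₅: 86.7 / 0.4364 = 198.671 lb per hectare.
Product per hectare = 198.671 / 46% = 431.893 lb.
Convert to per acre: 431.893 × 0.404694 = 174.7848 lb.

174.785 lb of product per acre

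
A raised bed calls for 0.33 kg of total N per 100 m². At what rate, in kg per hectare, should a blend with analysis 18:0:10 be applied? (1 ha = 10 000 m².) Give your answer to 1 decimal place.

183.3 kg of product per hectare

Product per 100 m² = 0.33 / 18% = 1.83333 kg.
Convert to per hectare: 1.83333 × 100 = 183.333 kg.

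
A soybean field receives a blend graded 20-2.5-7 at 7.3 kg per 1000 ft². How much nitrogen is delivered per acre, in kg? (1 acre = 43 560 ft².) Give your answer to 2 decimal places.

nitrogen per 1000 ft² = 7.3 × 20% = 1.46 kg.
Convert to per acre: 1.46 × 43.56 = 63.5976 kg.

63.60 kg N per acre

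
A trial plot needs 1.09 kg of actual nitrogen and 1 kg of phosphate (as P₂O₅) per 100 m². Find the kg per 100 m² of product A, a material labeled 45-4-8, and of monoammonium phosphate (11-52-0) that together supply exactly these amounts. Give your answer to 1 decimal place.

2.0 kg product A, 1.8 kg monoammonium phosphate

With a, b = kg per 100 m² of product A and monoammonium phosphate:
N: 0.45·a + 0.11·b = 1.09
P₂O₅: 0.04·a + 0.52·b = 1
Eliminate a: (row1) − 0.45/0.04·(row2) → -5.74·b = -10.16, so b = 1.77003.
Back-substitute: a = (1.09 − 0.11·1.77003) / 0.45 = 1.98955.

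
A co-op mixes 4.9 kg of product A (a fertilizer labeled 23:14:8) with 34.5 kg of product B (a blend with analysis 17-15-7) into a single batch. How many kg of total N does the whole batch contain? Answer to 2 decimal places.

6.99 kg N

N mass = 23%×4.9 + 17%×34.5 = 6.992 kg.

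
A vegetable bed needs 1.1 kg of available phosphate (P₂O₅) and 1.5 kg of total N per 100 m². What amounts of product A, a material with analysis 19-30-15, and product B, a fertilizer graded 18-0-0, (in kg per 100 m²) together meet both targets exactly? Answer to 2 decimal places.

3.67 kg product A, 4.46 kg product B

With a, b = kg per 100 m² of product A and product B:
P₂O₅: 0.3·a + 0·b = 1.1
N: 0.19·a + 0.18·b = 1.5
Solving simultaneously: a = 3.66667, b = 4.46296.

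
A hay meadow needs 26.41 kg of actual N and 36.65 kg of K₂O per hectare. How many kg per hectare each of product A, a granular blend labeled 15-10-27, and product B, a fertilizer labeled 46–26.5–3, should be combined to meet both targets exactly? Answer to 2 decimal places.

134.22 kg product A, 13.64 kg product B

Per-hectare balance (a = product A, b = product B):
N: 0.15·a + 0.46·b = 26.41
K₂O: 0.27·a + 0.03·b = 36.65
Eliminate a: (row1) − 0.15/0.27·(row2) → 0.443333·b = 6.04889, so b = 13.6441.
Back-substitute: a = (26.41 − 0.46·13.6441) / 0.15 = 134.2247.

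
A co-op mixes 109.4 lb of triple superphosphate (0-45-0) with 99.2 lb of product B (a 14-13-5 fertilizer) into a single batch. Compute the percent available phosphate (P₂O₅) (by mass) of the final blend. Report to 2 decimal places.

29.78% P₂O₅

Total mass = 109.4 + 99.2 = 208.6 lb.
P₂O₅ mass = 45%×109.4 + 13%×99.2 = 62.126 lb.
% P₂O₅ = 62.126 / 208.6 = 29.7824%.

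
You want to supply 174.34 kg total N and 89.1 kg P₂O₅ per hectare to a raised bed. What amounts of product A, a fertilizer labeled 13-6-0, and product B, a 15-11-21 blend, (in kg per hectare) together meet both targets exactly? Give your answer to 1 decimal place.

1096.7 kg product A, 211.8 kg product B

With a, b = kg per hectare of product A and product B:
N: 0.13·a + 0.15·b = 174.34
P₂O₅: 0.06·a + 0.11·b = 89.1
Solving simultaneously: a = 1096.68, b = 211.811.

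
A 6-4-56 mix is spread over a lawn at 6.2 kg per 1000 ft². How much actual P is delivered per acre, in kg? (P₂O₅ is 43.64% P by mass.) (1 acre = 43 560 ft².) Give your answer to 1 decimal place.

4.7 kg P per acre

P₂O₅ per 1000 ft² = 6.2 × 4% = 0.248 kg.
Elemental P = 0.248 × 0.4364 = 0.108227 kg per 1000 ft².
Convert to per acre: 0.108227 × 43.56 = 4.71438 kg.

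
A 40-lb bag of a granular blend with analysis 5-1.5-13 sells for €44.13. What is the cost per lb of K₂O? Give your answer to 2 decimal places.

K₂O in bag = 40 × 13% = 5.2 lb.
Cost per lb K₂O = €44.13 / 5.2 = €8.4865.

€8.49 per lb K₂O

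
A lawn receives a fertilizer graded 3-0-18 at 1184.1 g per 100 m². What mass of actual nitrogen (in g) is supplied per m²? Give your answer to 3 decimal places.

nitrogen per 100 m² = 1184.1 × 3% = 35.523 g.
Convert to per m²: 35.523 × 0.01 = 0.35523 g.

0.355 g N per sq m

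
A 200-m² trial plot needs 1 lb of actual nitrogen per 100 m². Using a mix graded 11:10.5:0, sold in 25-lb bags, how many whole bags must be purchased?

1 bags

Product per 100 m² = 1 / 11% = 9.09091 lb.
Total product = 9.09091 × 200 / 100 = 18.1818 lb.
Bags = ⌈18.1818 / 25⌉ = 1.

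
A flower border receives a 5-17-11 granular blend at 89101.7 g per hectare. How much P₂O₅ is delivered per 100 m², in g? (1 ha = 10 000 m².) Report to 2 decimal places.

P₂O₅ per hectare = 89101.7 × 17% = 15147.3 g.
Convert to per 100 m²: 15147.3 × 0.01 = 151.473 g.

151.47 g P₂O₅ per hundred sq m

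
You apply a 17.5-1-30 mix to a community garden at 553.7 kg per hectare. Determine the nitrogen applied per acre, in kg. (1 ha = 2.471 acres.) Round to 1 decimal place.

39.2 kg N per acre

nitrogen per hectare = 553.7 × 17.5% = 96.8975 kg.
Convert to per acre: 96.8975 × 0.404694 = 39.2139 kg.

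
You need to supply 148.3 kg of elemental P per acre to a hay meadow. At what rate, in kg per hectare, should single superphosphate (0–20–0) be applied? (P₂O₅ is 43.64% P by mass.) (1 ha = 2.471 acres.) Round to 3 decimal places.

As P₂O₅: 148.3 / 0.4364 = 339.826 kg per acre.
Product per acre = 339.826 / 20% = 1699.13 kg.
Convert to per hectare: 1699.13 × 2.471 = 4198.5484 kg.

4198.548 kg of product per hectare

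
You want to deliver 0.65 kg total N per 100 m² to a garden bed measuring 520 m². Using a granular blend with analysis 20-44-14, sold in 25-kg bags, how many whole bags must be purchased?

1 bags

Product per 100 m² = 0.65 / 20% = 3.25 kg.
Total product = 3.25 × 520 / 100 = 16.9 kg.
Bags = ⌈16.9 / 25⌉ = 1.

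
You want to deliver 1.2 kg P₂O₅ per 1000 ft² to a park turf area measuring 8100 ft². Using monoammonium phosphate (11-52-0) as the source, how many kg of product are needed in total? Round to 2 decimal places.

Product per 1000 ft² = 1.2 / 52% = 2.30769 kg.
Total product = 2.30769 × 8100 / 1000 = 18.6923 kg.

18.69 kg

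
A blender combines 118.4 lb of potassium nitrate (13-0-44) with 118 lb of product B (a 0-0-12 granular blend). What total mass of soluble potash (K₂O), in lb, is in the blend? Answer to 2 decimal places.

K₂O mass = 44%×118.4 + 12%×118 = 66.256 lb.

66.26 lb K₂O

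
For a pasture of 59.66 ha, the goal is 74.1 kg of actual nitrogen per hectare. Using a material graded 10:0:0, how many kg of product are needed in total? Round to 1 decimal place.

Product per hectare = 74.1 / 10% = 741 kg.
Total product = 741 × 59.66 = 44208.06 kg.

44208.1 kg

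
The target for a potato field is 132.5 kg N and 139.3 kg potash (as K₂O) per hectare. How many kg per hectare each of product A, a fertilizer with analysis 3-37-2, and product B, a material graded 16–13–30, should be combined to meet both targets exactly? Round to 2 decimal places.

With a, b = kg per hectare of product A and product B:
N: 0.03·a + 0.16·b = 132.5
K₂O: 0.02·a + 0.3·b = 139.3
Solving simultaneously: a = 3010.6897, b = 263.621.

3010.69 kg product A, 263.62 kg product B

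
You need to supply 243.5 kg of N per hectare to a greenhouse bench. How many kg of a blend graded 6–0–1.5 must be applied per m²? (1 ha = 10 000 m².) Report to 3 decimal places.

0.406 kg of product per sq m

Product per hectare = 243.5 / 6% = 4058.33 kg.
Convert to per m²: 4058.33 × 0.0001 = 0.405833 kg.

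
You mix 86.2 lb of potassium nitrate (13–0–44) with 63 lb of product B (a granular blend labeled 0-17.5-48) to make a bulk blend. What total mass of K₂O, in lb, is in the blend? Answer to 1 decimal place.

K₂O mass = 44%×86.2 + 48%×63 = 68.168 lb.

68.2 lb K₂O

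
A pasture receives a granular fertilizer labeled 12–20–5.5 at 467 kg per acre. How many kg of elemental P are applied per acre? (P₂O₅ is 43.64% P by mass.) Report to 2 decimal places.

P₂O₅ per acre = 467 × 20% = 93.4 kg.
Elemental P = 93.4 × 0.4364 = 40.7598 kg per acre.

40.76 kg P per acre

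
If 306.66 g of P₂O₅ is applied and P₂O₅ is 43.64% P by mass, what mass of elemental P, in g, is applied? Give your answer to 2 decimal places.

133.83 g P

P = 306.66 × 0.4364 = 133.826 g.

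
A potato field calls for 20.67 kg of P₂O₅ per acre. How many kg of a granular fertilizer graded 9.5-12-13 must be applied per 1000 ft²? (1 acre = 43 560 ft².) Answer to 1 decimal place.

4.0 kg of product per thousand sq ft

Product per acre = 20.67 / 12% = 172.25 kg.
Convert to per 1000 ft²: 172.25 × 0.0229568 = 3.95432 kg.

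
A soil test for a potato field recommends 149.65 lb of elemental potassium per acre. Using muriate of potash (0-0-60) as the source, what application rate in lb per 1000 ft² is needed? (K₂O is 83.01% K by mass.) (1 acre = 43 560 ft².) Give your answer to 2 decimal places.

6.90 lb of product per thousand sq ft

As K₂O: 149.65 / 0.8301 = 180.279 lb per acre.
Product per acre = 180.279 / 60% = 300.466 lb.
Convert to per 1000 ft²: 300.466 × 0.0229568 = 6.89775 lb.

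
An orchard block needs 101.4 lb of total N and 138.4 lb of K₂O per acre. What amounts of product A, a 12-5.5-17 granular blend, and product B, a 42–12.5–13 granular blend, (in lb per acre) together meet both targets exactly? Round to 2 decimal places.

With a, b = lb per acre of product A and product B:
N: 0.12·a + 0.42·b = 101.4
K₂O: 0.17·a + 0.13·b = 138.4
Eliminate a: (row1) − 0.12/0.17·(row2) → 0.328235·b = 3.70588, so b = 11.2903.
Back-substitute: a = (101.4 − 0.42·11.2903) / 0.12 = 805.484.

805.48 lb product A, 11.29 lb product B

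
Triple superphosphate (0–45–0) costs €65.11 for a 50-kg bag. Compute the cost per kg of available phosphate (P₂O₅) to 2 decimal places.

€2.89 per kg P₂O₅

P₂O₅ in bag = 50 × 45% = 22.5 kg.
Cost per kg P₂O₅ = €65.11 / 22.5 = €2.8938.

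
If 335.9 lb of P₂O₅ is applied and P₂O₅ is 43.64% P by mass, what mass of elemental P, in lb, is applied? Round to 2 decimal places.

146.59 lb P

P = 335.9 × 0.4364 = 146.587 lb.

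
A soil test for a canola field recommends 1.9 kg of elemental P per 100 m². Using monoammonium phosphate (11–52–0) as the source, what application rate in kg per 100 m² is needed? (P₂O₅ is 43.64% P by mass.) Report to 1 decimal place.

As P₂O₅: 1.9 / 0.4364 = 4.3538 kg per 100 m².
Product per 100 m² = 4.3538 / 52% = 8.3727 kg.

8.4 kg of product per hundred sq m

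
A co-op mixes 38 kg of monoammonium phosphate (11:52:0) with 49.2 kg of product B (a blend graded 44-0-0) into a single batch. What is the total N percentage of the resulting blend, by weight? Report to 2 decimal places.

29.62% N

Total mass = 38 + 49.2 = 87.2 kg.
N mass = 11%×38 + 44%×49.2 = 25.828 kg.
% N = 25.828 / 87.2 = 29.6193%.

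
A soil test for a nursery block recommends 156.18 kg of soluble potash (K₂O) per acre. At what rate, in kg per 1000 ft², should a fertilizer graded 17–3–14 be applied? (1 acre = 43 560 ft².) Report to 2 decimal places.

Product per acre = 156.18 / 14% = 1115.57 kg.
Convert to per 1000 ft²: 1115.57 × 0.0229568 = 25.609996 kg.

25.61 kg of product per thousand sq ft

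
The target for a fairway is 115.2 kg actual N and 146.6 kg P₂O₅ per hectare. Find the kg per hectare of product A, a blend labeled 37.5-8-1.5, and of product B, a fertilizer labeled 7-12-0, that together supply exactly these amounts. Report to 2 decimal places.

90.41 kg product A, 1161.40 kg product B

With a, b = kg per hectare of product A and product B:
N: 0.375·a + 0.07·b = 115.2
P₂O₅: 0.08·a + 0.12·b = 146.6
Solving simultaneously: a = 90.4061, b = 1161.396.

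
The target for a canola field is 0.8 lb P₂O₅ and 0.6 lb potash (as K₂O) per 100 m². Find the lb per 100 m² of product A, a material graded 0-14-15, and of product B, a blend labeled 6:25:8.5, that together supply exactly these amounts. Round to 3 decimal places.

With a, b = lb per 100 m² of product A and product B:
P₂O₅: 0.14·a + 0.25·b = 0.8
K₂O: 0.15·a + 0.085·b = 0.6
Eliminate a: (row1) − 0.14/0.15·(row2) → 0.170667·b = 0.24, so b = 1.40625.
Back-substitute: a = (0.8 − 0.25·1.40625) / 0.14 = 3.20312.

3.203 lb product A, 1.406 lb product B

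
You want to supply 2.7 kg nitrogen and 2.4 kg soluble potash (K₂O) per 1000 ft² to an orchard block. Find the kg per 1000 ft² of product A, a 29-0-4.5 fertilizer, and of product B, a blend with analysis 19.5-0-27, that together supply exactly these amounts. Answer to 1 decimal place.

Let a = kg of product A, b = kg of product B (per 1000 ft²).
N: 0.29·a + 0.195·b = 2.7
K₂O: 0.045·a + 0.27·b = 2.4
Solving simultaneously: a = 3.75405, b = 8.26321.

3.8 kg product A, 8.3 kg product B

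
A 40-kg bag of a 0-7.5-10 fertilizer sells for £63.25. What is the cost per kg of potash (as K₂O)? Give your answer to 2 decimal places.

K₂O in bag = 40 × 10% = 4 kg.
Cost per kg K₂O = £63.25 / 4 = £15.8125.

£15.81 per kg K₂O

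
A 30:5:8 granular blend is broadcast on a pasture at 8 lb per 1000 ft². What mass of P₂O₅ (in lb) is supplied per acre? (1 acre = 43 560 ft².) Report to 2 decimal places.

17.42 lb P₂O₅ per acre

P₂O₅ per 1000 ft² = 8 × 5% = 0.4 lb.
Convert to per acre: 0.4 × 43.56 = 17.424 lb.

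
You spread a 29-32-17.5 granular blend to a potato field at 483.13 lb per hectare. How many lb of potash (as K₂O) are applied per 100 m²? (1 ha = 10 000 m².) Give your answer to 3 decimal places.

0.845 lb K₂O per hundred sq m

K₂O per hectare = 483.13 × 17.5% = 84.5477 lb.
Convert to per 100 m²: 84.5477 × 0.01 = 0.845477 lb.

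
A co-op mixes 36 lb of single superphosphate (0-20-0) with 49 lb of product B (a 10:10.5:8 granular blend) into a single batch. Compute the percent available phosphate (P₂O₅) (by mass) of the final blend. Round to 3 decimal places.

14.524% P₂O₅

Total mass = 36 + 49 = 85 lb.
P₂O₅ mass = 20%×36 + 10.5%×49 = 12.345 lb.
% P₂O₅ = 12.345 / 85 = 14.5235%.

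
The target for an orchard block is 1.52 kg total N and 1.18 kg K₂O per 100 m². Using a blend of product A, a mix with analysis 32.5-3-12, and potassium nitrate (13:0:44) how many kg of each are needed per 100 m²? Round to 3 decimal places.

4.046 kg product A, 1.578 kg potassium nitrate

Per-100 m² balance (a = product A, b = potassium nitrate):
N: 0.325·a + 0.13·b = 1.52
K₂O: 0.12·a + 0.44·b = 1.18
Eliminate b: (row1) − 0.13/0.44·(row2) → 0.289545·a = 1.17136, so a = 4.04553.
Then b = (1.18 − 0.12·4.04553) / 0.44 = 1.57849.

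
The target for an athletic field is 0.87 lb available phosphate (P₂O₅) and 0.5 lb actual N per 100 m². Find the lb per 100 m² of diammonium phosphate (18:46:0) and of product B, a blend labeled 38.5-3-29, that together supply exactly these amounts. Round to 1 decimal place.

1.9 lb diammonium phosphate, 0.4 lb product B

Per-100 m² balance (a = diammonium phosphate, b = product B):
P₂O₅: 0.46·a + 0.03·b = 0.87
N: 0.18·a + 0.385·b = 0.5
From row1: a = (0.87 − 0.03·b) / 0.46.
Into row2: 0.18·(0.87 − 0.03·b)/0.46 + 0.385·b = 0.5 → b = 0.42749, a = 1.86342.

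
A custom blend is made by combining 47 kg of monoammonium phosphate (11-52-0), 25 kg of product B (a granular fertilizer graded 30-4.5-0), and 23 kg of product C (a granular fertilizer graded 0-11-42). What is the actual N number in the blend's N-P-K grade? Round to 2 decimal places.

13.34% N

Total mass = 47 + 25 + 23 = 95 kg.
N mass = 11%×47 + 30%×25 + 0%×23 = 12.67 kg.
% N = 12.67 / 95 = 13.3368%.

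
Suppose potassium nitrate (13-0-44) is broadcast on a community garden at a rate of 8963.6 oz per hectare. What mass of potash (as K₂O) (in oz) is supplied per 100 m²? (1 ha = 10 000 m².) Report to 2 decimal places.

K₂O per hectare = 8963.6 × 44% = 3943.98 oz.
Convert to per 100 m²: 3943.98 × 0.01 = 39.4398 oz.

39.44 oz K₂O per hundred sq m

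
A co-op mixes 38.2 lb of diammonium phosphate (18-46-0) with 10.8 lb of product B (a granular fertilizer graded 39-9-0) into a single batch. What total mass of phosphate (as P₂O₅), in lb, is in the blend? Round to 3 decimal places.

P₂O₅ mass = 46%×38.2 + 9%×10.8 = 18.544 lb.

18.544 lb P₂O₅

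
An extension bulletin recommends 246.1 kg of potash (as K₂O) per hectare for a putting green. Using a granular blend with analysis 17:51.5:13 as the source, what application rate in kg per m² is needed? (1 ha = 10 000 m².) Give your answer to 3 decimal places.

0.189 kg of product per sq m

Product per hectare = 246.1 / 13% = 1893.08 kg.
Convert to per m²: 1893.08 × 0.0001 = 0.189308 kg.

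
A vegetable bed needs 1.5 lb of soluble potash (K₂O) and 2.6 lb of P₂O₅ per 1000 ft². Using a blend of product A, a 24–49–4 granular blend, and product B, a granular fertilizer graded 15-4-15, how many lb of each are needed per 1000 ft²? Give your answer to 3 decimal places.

Let a = lb of product A, b = lb of product B (per 1000 ft²).
K₂O: 0.04·a + 0.15·b = 1.5
P₂O₅: 0.49·a + 0.04·b = 2.6
Solving simultaneously: a = 4.58971, b = 8.77608.

4.590 lb product A, 8.776 lb product B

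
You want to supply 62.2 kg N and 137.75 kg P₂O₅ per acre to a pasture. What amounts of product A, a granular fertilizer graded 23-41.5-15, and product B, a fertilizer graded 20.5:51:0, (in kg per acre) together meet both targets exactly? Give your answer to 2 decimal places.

Let a = kg of product A, b = kg of product B (per acre).
N: 0.23·a + 0.205·b = 62.2
P₂O₅: 0.415·a + 0.51·b = 137.75
Eliminate b: (row1) − 0.205/0.51·(row2) → 0.0631863·a = 6.8299, so a = 108.092.
Then b = (137.75 − 0.415·108.092) / 0.51 = 182.141.

108.09 kg product A, 182.14 kg product B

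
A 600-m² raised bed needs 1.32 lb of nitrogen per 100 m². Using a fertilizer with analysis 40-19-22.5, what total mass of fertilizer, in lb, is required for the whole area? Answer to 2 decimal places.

19.80 lb

Product per 100 m² = 1.32 / 40% = 3.3 lb.
Total product = 3.3 × 600 / 100 = 19.8 lb.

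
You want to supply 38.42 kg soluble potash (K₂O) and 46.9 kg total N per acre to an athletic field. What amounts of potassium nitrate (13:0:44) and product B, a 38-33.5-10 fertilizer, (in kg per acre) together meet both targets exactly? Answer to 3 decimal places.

Let a = kg of potassium nitrate, b = kg of product B (per acre).
K₂O: 0.44·a + 0.1·b = 38.42
N: 0.13·a + 0.38·b = 46.9
From row1: a = (38.42 − 0.1·b) / 0.44.
Into row2: 0.13·(38.42 − 0.1·b)/0.44 + 0.38·b = 46.9 → b = 101.4358, a = 64.2646.

64.265 kg potassium nitrate, 101.436 kg product B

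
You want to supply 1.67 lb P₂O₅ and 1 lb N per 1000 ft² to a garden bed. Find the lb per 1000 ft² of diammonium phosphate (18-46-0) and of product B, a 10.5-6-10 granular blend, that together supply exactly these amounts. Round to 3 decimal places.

With a, b = lb per 1000 ft² of diammonium phosphate and product B:
P₂O₅: 0.46·a + 0.06·b = 1.67
N: 0.18·a + 0.105·b = 1
Eliminate a: (row1) − 0.46/0.18·(row2) → -0.208333·b = -0.885556, so b = 4.25067.
Back-substitute: a = (1.67 − 0.06·4.25067) / 0.46 = 3.076.

3.076 lb diammonium phosphate, 4.251 lb product B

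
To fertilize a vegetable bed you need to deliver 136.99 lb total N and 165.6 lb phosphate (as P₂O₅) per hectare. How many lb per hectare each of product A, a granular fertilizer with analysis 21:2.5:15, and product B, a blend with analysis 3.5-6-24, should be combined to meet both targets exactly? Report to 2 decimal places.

Let a = lb of product A, b = lb of product B (per hectare).
N: 0.21·a + 0.035·b = 136.99
P₂O₅: 0.025·a + 0.06·b = 165.6
Solving simultaneously: a = 206.687, b = 2673.881.

206.69 lb product A, 2673.88 lb product B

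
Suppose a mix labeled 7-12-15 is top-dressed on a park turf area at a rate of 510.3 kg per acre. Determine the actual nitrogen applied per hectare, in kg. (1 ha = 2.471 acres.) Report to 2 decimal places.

nitrogen per acre = 510.3 × 7% = 35.721 kg.
Convert to per hectare: 35.721 × 2.471 = 88.2666 kg.

88.27 kg N per hectare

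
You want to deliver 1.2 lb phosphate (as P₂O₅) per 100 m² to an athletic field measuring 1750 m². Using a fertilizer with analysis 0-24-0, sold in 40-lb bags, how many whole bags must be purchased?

3 bags

Product per 100 m² = 1.2 / 24% = 5 lb.
Total product = 5 × 1750 / 100 = 87.5 lb.
Bags = ⌈87.5 / 40⌉ = 3.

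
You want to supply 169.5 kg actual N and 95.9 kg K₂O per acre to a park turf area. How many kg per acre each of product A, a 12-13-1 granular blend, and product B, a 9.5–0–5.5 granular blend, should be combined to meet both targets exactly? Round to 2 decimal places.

Let a = kg of product A, b = kg of product B (per acre).
N: 0.12·a + 0.095·b = 169.5
K₂O: 0.01·a + 0.055·b = 95.9
Eliminate a: (row1) − 0.12/0.01·(row2) → -0.565·b = -981.3, so b = 1736.814.
Back-substitute: a = (169.5 − 0.095·1736.814) / 0.12 = 37.5221.

37.52 kg product A, 1736.81 kg product B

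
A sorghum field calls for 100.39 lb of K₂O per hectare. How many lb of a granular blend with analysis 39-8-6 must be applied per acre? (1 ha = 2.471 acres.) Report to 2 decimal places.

Product per hectare = 100.39 / 6% = 1673.17 lb.
Convert to per acre: 1673.17 × 0.404694 = 677.121 lb.

677.12 lb of product per acre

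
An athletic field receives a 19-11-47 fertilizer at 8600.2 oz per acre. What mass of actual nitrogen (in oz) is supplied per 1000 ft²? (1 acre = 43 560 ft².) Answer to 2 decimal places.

nitrogen per acre = 8600.2 × 19% = 1634.04 oz.
Convert to per 1000 ft²: 1634.04 × 0.0229568 = 37.5124 oz.

37.51 oz N per thousand sq ft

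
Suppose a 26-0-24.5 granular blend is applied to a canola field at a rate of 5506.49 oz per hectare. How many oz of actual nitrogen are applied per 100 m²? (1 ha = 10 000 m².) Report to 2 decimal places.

14.32 oz N per hundred sq m

nitrogen per hectare = 5506.49 × 26% = 1431.69 oz.
Convert to per 100 m²: 1431.69 × 0.01 = 14.3169 oz.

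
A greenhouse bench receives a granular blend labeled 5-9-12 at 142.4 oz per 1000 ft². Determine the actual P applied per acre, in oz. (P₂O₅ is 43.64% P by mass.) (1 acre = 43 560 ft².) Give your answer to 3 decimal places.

P₂O₅ per 1000 ft² = 142.4 × 9% = 12.816 oz.
Elemental P = 12.816 × 0.4364 = 5.5929 oz per 1000 ft².
Convert to per acre: 5.5929 × 43.56 = 243.6268 oz.

243.627 oz P per acre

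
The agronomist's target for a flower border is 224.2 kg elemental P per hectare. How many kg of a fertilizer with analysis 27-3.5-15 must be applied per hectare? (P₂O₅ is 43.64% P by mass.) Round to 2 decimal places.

14678.54 kg of product per hectare

As P₂O₅: 224.2 / 0.4364 = 513.749 kg per hectare.
Product per hectare = 513.749 / 3.5% = 14678.539 kg.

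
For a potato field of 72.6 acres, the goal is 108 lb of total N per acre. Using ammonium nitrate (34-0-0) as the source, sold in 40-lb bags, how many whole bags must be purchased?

Product per acre = 108 / 34% = 317.647 lb.
Total product = 317.647 × 72.6 = 23061.2 lb.
Bags = ⌈23061.2 / 40⌉ = 577.

577 bags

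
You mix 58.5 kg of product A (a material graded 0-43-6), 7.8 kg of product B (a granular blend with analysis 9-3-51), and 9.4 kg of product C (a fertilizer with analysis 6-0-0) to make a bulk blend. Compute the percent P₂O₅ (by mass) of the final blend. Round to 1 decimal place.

Total mass = 58.5 + 7.8 + 9.4 = 75.7 kg.
P₂O₅ mass = 43%×58.5 + 3%×7.8 + 0%×9.4 = 25.389 kg.
% P₂O₅ = 25.389 / 75.7 = 33.539%.

33.5% P₂O₅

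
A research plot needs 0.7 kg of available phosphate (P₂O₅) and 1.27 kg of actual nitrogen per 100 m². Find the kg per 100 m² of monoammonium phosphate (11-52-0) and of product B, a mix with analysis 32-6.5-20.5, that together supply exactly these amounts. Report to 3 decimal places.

0.888 kg monoammonium phosphate, 3.663 kg product B

Let a = kg of monoammonium phosphate, b = kg of product B (per 100 m²).
P₂O₅: 0.52·a + 0.065·b = 0.7
N: 0.11·a + 0.32·b = 1.27
Solving simultaneously: a = 0.888226, b = 3.66342.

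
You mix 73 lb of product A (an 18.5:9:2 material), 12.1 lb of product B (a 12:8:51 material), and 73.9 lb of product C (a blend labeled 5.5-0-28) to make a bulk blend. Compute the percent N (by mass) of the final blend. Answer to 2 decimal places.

Total mass = 73 + 12.1 + 73.9 = 159 lb.
N mass = 18.5%×73 + 12%×12.1 + 5.5%×73.9 = 19.0215 lb.
% N = 19.0215 / 159 = 11.9632%.

11.96% N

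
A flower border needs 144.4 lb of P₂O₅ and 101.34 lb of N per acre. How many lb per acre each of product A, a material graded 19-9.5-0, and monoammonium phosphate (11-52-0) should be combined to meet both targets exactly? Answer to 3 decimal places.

416.670 lb product A, 201.570 lb monoammonium phosphate

Let a = lb of product A, b = lb of monoammonium phosphate (per acre).
P₂O₅: 0.095·a + 0.52·b = 144.4
N: 0.19·a + 0.11·b = 101.34
From row1: a = (144.4 − 0.52·b) / 0.095.
Into row2: 0.19·(144.4 − 0.52·b)/0.095 + 0.11·b = 101.34 → b = 201.5699, a = 416.6701.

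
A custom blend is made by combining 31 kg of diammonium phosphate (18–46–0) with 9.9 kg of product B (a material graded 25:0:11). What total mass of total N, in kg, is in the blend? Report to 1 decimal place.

8.1 kg N

N mass = 18%×31 + 25%×9.9 = 8.055 kg.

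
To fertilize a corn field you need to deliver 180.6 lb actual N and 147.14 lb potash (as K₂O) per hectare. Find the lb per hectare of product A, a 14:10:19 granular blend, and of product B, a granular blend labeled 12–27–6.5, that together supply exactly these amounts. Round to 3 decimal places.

Let a = lb of product A, b = lb of product B (per hectare).
N: 0.14·a + 0.12·b = 180.6
K₂O: 0.19·a + 0.065·b = 147.14
Eliminate b: (row1) − 0.12/0.065·(row2) → -0.210769·a = -91.0431, so a = 431.9562.
Then b = (147.14 − 0.19·431.9562) / 0.065 = 1001.0511.

431.956 lb product A, 1001.051 lb product B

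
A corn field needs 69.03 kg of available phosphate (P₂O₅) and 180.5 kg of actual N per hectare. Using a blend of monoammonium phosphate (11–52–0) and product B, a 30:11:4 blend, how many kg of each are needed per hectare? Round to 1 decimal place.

Let a = kg of monoammonium phosphate, b = kg of product B (per hectare).
P₂O₅: 0.52·a + 0.11·b = 69.03
N: 0.11·a + 0.3·b = 180.5
From row1: a = (69.03 − 0.11·b) / 0.52.
Into row2: 0.11·(69.03 − 0.11·b)/0.52 + 0.3·b = 180.5 → b = 599.491, a = 5.93468.

5.9 kg monoammonium phosphate, 599.5 kg product B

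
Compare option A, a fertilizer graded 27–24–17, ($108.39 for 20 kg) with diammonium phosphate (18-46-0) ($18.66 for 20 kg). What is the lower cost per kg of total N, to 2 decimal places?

$5.18 per kg N (diammonium phosphate)

option A: N per bag = 20 × 27% = 5.4 kg; cost = 108.39 / 5.4 = $20.0722/kg N.
diammonium phosphate: N per bag = 20 × 18% = 3.6 kg; cost = 18.66 / 3.6 = $5.1833/kg N.
diammonium phosphate is cheaper.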